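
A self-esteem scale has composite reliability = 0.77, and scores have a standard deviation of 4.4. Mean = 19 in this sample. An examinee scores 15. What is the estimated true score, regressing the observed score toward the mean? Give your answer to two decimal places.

T̂ = r·X + (1 − r)·M = 0.7700×15 + 0.2300×19 = 11.5500 + 4.3700 ≈ 15.9200

15.92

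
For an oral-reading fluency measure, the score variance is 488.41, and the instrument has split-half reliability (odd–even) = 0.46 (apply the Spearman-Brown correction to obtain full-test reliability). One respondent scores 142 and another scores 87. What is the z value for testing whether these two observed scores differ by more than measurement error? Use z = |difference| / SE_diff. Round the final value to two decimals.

2.89

SD = √488.41 = 22.10000
Spearman-Brown: r = 2(0.46) / (1 + 0.46) = 0.92000 / 1.46000 ≃ 0.63014
SEM = 22.10000 × √(1 − 0.63014) = 22.10000 × √0.36986 ≃ 22.10000 × 0.60816 ≃ 13.44042
SE_diff = SEM × √2 ≃ 13.44042 × 1.41421 ≃ 19.00762
z = |142 − 87| / 19.00762 = 55 / 19.00762 ≃ 2.89358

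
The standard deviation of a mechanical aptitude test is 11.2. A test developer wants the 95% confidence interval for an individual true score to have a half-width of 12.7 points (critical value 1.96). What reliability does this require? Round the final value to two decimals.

0.67

Required SEM = 12.7 / 1.96 ≈ 6.47959
Required reliability = 1 − (SEM/SD)² = 1 − 0.33470 ≈ 0.66530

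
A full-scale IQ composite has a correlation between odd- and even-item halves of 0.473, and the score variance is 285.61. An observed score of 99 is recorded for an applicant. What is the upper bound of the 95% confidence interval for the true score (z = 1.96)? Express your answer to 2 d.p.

SD = √285.61 ≃ 16.900
r_full = 2·0.473 / (1 + 0.473) ≃ 0.642
SEM = 16.900 × √(1 − 0.642) = 16.900 × √0.358 ≃ 16.900 × 0.598 ≃ 10.109
Margin = 1.96 × 10.109 ≃ 19.813
Upper bound: 99 + 19.813 = 118.813

118.81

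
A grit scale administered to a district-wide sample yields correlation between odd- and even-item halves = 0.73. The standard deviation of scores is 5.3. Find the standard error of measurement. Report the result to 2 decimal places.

2.09

r_full = 2·0.73 / (1 + 0.73) ≃ 0.84393
SEM = 5.30000×√(1 − 0.84393) ≃ 2.09380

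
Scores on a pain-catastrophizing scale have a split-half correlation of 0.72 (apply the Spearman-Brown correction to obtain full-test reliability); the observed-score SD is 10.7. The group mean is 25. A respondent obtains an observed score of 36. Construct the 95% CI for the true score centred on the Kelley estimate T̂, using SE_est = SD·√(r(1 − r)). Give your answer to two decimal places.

[26.47, 41.95]

r_full = 2·0.72 / (1 + 0.72) ≈ 0.837
Estimated true score = 0.837*36 + (1 − 0.837)*25 ≈ 34.209
SE_est = SD * √(r(1 − r)) = 10.700 * √0.136 ≈ 10.700 * 0.369 ≈ 3.950
CI = 34.209 ± 1.96 * 3.950 → [26.467, 41.952]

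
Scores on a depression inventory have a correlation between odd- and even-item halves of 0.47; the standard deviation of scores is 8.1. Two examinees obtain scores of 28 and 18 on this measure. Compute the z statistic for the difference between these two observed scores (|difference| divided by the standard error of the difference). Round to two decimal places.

1.45

Spearman-Brown: r = 2(0.47) / (1 + 0.47) = 0.9400 / 1.4700 ≈ 0.6395
The standard error of measurement is 8.1000*√(1 − 0.6395) ≈ 8.1000*0.6005 ≈ 4.8637.
Standard error of the difference = 4.8637·√2 ≈ 6.8783
z = 10 / 6.8783 ≈ 1.4539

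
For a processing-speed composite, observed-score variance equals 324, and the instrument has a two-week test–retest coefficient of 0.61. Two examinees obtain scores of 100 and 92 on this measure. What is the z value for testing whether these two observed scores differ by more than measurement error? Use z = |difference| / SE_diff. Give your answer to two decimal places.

0.50

σ = 324^(1/2) = 18.000
The standard error of measurement is 18.000×√(1 − 0.610) ≈ 18.000×0.624 ≈ 11.241.
SE_diff = SEM × √2 ≈ 11.241 × 1.414 ≈ 15.897
z = 8 / 15.897 ≈ 0.503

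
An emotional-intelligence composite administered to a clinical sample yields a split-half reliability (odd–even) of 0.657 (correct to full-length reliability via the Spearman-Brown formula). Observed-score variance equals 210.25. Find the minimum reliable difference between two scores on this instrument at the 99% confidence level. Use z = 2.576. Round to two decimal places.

σ = 210.25^(1/2) = 14.5000
Spearman-Brown: r = 2(0.657) / (1 + 0.657) = 1.3140 / 1.6570 ≈ 0.7930
The standard error of measurement is 14.5000×√(1 − 0.7930) ≈ 14.5000×0.4550 ≈ 6.5971.
Standard error of the difference = 6.5971·√2 ≈ 9.3297
Smallest detectable difference = 2.576×9.3297 ≈ 24.0334

24.03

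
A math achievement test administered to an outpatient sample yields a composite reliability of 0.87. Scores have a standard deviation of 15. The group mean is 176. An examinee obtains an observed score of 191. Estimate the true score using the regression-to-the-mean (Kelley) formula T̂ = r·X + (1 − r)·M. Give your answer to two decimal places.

Estimated true score = 0.8700·191 + (1 − 0.8700)·176 ≈ 189.0500

189.05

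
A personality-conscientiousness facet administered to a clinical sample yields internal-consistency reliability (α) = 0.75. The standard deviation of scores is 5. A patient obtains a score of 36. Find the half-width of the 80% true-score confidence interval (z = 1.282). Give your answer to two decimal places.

3.21

SEM = 5.00000×√(1 − 0.75000) ≃ 2.50000
Margin = 1.282 × 2.50000 ≃ 3.20500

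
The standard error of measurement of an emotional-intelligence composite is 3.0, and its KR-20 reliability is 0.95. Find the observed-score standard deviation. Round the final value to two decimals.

13.42

SD = 3.0 / √(1 − 0.95) ≃ 13.4164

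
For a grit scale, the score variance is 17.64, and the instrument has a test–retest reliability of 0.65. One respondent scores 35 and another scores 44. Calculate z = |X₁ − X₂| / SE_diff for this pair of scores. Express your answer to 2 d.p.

σ = 17.64^(1/2) = 4.2000
SEM = 4.2000×√(1 − 0.6500) ≈ 2.4848
Standard error of the difference = 2.4848·√2 ≈ 3.5140
z = |35 − 44| / 3.5140 = 9 / 3.5140 ≈ 2.5612

2.56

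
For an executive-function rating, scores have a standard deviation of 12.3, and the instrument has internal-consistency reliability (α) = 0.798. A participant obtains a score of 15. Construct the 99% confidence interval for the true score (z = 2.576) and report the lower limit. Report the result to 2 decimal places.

SEM = 12.3000·√(1 − 0.7980) ≈ 5.5282
Half-width = 2.576·5.5282 ≈ 14.2405
Lower bound: 15 − 14.2405 = 0.7595

0.76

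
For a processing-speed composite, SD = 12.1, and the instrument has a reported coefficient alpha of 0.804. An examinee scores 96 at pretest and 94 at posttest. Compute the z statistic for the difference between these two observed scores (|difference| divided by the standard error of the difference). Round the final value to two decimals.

0.26

SEM = 12.10000 * √(1 − 0.80400) = 12.10000 * √0.19600 ≈ 12.10000 * 0.44272 ≈ 5.35690
SE_diff = SEM * √2 ≈ 5.35690 * 1.41421 ≈ 7.57580
z = |96 − 94| / 7.57580 = 2 / 7.57580 ≈ 0.26400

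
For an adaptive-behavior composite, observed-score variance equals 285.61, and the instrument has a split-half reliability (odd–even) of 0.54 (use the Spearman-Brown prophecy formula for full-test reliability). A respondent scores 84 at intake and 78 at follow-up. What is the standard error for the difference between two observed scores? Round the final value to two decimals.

13.06

SD = √285.61 ≈ 16.9000
r_full = 2·0.54 / (1 + 0.54) ≈ 0.7013
The standard error of measurement is 16.9000×√(1 − 0.7013) ≈ 16.9000×0.5465 ≈ 9.2365.
SE_diff = SEM × √2 ≈ 9.2365 × 1.4142 ≈ 13.0623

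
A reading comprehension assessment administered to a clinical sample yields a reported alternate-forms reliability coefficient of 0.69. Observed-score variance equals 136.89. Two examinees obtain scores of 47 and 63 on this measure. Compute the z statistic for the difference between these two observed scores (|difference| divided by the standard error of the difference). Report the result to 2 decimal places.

SD = √136.89 = 11.7000
SEM = 11.7000 * √(1 − 0.6900) = 11.7000 * √0.3100 ≈ 11.7000 * 0.5568 ≈ 6.5143
SE_diff = SEM * √2 ≈ 6.5143 * 1.4142 ≈ 9.2126
z = |47 − 63| / 9.2126 = 16 / 9.2126 ≈ 1.7368

1.74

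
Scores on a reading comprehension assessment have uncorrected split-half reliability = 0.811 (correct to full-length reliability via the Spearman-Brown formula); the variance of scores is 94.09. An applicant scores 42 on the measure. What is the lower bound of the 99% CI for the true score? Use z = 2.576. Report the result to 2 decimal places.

SD = √94.09 = 9.700
Full-length reliability (Spearman-Brown) = 2(0.811)/(1+0.811) ≃ 0.896
The standard error of measurement is 9.700×√(1 − 0.896) ≃ 9.700×0.323 ≃ 3.134.
Margin = 2.576 × 3.134 ≃ 8.072
Lower limit = 42 − 8.072 ≃ 33.928

33.93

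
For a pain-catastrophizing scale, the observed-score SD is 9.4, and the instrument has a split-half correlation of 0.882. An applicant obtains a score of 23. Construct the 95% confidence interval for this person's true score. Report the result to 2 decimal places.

[18.39, 27.61]

r_full = 2·0.882 / (1 + 0.882) ≈ 0.937
The standard error of measurement is 9.400×√(1 − 0.937) ≈ 9.400×0.250 ≈ 2.354.
Margin = 1.96 × 2.354 ≈ 4.613
95% CI: 23 ± 4.613 = [18.387, 27.613]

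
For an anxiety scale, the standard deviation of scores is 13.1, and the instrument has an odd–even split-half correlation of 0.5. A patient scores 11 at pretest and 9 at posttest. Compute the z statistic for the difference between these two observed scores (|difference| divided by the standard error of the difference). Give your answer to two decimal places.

Spearman-Brown: r = 2(0.5) / (1 + 0.5) = 1.000 / 1.500 ≃ 0.667
SEM = 13.100 × √(1 − 0.667) = 13.100 × √0.333 ≃ 13.100 × 0.577 ≃ 7.563
SE_diff = √2 × SEM ≃ 10.696
z = |11 − 9| / 10.696 = 2 / 10.696 ≃ 0.187

0.19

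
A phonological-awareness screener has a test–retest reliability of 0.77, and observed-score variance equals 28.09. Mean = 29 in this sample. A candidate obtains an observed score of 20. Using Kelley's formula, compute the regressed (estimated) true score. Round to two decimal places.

22.07

Estimated true score = 0.7700×20 + (1 − 0.7700)×29 ≈ 22.0700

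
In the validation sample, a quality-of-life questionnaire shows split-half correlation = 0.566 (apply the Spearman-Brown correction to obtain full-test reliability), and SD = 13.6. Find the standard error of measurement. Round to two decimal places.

7.16

Spearman-Brown: r = 2(0.566) / (1 + 0.566) = 1.1320 / 1.5660 ≈ 0.7229
SEM = 13.6000×√(1 − 0.7229) ≈ 7.1596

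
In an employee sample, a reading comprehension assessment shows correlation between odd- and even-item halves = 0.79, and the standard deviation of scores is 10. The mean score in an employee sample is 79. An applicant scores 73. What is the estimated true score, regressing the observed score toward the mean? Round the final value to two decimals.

73.70

Full-length reliability (Spearman-Brown) = 2(0.79)/(1+0.79) ≈ 0.8827
T̂ = r·X + (1 − r)·M = 0.8827·73 + 0.1173·79 ≈ 64.4358 + 9.2682 ≈ 73.7039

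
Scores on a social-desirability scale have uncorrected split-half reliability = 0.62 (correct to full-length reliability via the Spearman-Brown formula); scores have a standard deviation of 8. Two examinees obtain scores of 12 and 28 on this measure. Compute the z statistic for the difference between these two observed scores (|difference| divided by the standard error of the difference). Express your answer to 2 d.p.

r_full = 2·0.62 / (1 + 0.62) ≈ 0.765
The standard error of measurement is 8.000×√(1 − 0.765) ≈ 8.000×0.484 ≈ 3.875.
SE_diff = SEM × √2 ≈ 3.875 × 1.414 ≈ 5.479
z = 16 / 5.479 ≈ 2.920

2.92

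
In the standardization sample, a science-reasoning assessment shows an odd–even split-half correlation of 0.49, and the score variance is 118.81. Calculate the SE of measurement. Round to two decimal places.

σ = 118.81^(1/2) = 10.9000
Spearman-Brown: r = 2(0.49) / (1 + 0.49) = 0.9800 / 1.4900 ≃ 0.6577
SEM = 10.9000 × √(1 − 0.6577) = 10.9000 × √0.3423 ≃ 10.9000 × 0.5850 ≃ 6.3770

6.38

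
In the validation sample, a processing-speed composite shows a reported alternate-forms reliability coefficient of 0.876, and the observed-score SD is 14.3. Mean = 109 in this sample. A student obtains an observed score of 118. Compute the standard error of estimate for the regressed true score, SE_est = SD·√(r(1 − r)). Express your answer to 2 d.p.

SE_est = SD × √(r(1 − r)) = 14.300 × √0.109 ≈ 14.300 × 0.330 ≈ 4.713

4.71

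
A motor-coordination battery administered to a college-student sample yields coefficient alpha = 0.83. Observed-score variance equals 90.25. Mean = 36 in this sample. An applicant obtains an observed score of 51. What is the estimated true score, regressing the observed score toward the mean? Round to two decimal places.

Estimated true score = 0.830*51 + (1 − 0.830)*36 ≈ 48.450

48.45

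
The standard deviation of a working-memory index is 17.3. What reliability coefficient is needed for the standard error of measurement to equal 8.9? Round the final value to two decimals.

0.74

r = 1 − (SEM / SD)² = 1 − (8.900 / 17.3)² ≈ 1 − 0.265 ≈ 0.735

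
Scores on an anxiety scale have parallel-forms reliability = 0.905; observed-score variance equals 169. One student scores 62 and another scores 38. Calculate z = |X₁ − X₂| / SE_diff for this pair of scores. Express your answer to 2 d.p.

σ = 169^(1/2) = 13.00000
SEM = 13.00000 · √(1 − 0.90500) = 13.00000 · √0.09500 ≈ 13.00000 · 0.30822 ≈ 4.00687
Standard error of the difference = 4.00687·√2 ≈ 5.66657
z = |62 − 38| / 5.66657 = 24 / 5.66657 ≈ 4.23537

4.24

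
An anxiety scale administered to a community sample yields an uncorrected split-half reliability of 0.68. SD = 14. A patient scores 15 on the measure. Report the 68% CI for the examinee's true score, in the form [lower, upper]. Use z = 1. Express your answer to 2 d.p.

[8.89, 21.11]

Spearman-Brown: r = 2(0.68) / (1 + 0.68) = 1.3600 / 1.6800 ≈ 0.8095
SEM = 14.0000 * √(1 − 0.8095) = 14.0000 * √0.1905 ≈ 14.0000 * 0.4364 ≈ 6.1101
Half-width = 1*6.1101 ≈ 6.1101
Interval: (8.8899, 21.1101)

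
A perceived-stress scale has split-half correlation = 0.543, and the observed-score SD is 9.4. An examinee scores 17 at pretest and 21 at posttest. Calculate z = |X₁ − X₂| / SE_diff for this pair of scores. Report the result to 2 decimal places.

0.55

r_full = 2·0.543 / (1 + 0.543) ≈ 0.704
SEM = 9.400 · √(1 − 0.704) = 9.400 · √0.296 ≈ 9.400 · 0.544 ≈ 5.116
Standard error of the difference = 5.116·√2 ≈ 7.235
z = |17 − 21| / 7.235 = 4 / 7.235 ≈ 0.553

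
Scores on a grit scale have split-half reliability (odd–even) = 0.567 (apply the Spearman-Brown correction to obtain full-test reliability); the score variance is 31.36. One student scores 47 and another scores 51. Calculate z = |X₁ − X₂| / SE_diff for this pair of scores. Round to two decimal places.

SD = √31.36 = 5.600
Spearman-Brown: r = 2(0.567) / (1 + 0.567) = 1.134 / 1.567 ≃ 0.724
The standard error of measurement is 5.600·√(1 − 0.724) ≃ 5.600·0.526 ≃ 2.944.
SE_diff = √2 · SEM ≃ 4.163
z = |47 − 51| / 4.163 = 4 / 4.163 ≃ 0.961

0.96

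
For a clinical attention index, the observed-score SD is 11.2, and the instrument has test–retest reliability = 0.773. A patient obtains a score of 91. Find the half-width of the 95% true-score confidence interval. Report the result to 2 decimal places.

SEM = 11.2000×√(1 − 0.7730) ≈ 5.3362
Margin = 1.96 × 5.3362 ≈ 10.4589

10.46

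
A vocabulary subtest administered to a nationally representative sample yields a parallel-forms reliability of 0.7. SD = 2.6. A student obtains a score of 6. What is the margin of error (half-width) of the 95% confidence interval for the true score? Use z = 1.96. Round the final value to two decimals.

2.79

SEM = 2.600 × √(1 − 0.700) = 2.600 × √0.300 ≃ 2.600 × 0.548 ≃ 1.424
Half-width = 1.96×1.424 ≃ 2.791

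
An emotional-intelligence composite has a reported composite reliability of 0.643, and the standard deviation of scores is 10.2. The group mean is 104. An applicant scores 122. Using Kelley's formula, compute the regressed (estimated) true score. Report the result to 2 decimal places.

T̂ = 0.64300(122) + 0.35700(104) ≃ 115.57400

115.57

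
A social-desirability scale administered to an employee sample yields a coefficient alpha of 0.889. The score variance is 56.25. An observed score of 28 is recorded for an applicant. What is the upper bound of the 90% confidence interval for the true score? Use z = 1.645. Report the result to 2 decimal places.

SD = √56.25 = 7.500
SEM = 7.500 × √(1 − 0.889) = 7.500 × √0.111 ≃ 7.500 × 0.333 ≃ 2.499
1.645 × SEM ≃ 4.110
Upper limit = 28 + 4.110 ≃ 32.110

32.11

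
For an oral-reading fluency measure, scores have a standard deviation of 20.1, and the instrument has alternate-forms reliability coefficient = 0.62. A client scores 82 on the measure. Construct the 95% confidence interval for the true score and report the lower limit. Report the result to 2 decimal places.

57.71

SEM = 20.1000×√(1 − 0.6200) ≃ 12.3905
Half-width = 1.96×12.3905 ≃ 24.2853
Lower bound: 82 − 24.2853 = 57.7147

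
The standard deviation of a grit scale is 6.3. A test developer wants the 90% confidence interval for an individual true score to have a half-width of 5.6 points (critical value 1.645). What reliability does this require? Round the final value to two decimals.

Required SEM = 5.6 / 1.645 ≈ 3.404
Required reliability = 1 − (SEM/SD)² = 1 − 0.292 ≈ 0.708

0.71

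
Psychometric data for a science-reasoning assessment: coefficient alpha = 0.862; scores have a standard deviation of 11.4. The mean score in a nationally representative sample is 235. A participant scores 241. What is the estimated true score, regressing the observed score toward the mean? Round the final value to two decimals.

240.17

T̂ = 0.862(241) + 0.138(235) ≈ 240.172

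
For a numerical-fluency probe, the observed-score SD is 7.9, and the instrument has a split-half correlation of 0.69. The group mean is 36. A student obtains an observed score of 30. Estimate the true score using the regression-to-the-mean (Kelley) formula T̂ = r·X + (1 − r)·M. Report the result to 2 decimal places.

Spearman-Brown: r = 2(0.69) / (1 + 0.69) = 1.380 / 1.690 ≈ 0.817
T̂ = 0.817(30) + 0.183(36) ≈ 31.101

31.10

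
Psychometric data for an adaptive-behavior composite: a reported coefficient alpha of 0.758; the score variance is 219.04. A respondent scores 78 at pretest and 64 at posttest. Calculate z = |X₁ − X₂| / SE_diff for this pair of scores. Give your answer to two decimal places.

σ = 219.04^(1/2) = 14.800
The standard error of measurement is 14.800·√(1 − 0.758) ≃ 14.800·0.492 ≃ 7.281.
SE_diff = √2 · SEM ≃ 10.296
z = |78 − 64| / 10.296 = 14 / 10.296 ≃ 1.360

1.36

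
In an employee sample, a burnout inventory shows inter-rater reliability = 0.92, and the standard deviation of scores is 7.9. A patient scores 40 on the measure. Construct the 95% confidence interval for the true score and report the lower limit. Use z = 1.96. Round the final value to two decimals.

SEM = 7.900 * √(1 − 0.920) = 7.900 * √0.080 ≃ 7.900 * 0.283 ≃ 2.234
Half-width = 1.96*2.234 ≃ 4.380
Lower limit = 40 − 4.380 ≃ 35.620

35.62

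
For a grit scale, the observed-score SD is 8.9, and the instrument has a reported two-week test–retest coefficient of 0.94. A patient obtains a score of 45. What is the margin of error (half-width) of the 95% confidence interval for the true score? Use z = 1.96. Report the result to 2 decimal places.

4.27

SEM = 8.9000*√(1 − 0.9400) ≃ 2.1800
Margin = 1.96 * 2.1800 ≃ 4.2729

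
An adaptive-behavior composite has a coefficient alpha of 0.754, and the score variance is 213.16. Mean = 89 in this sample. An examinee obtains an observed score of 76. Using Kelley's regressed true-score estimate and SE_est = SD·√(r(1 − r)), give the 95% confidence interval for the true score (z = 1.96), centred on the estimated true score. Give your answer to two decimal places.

SD = √213.16 = 14.6000
T̂ = r·X + (1 − r)·M = 0.7540*76 + 0.2460*89 = 57.3040 + 21.8940 ≈ 79.1980
SE_est = SD * √(r(1 − r)) = 14.6000 * √0.1855 ≈ 14.6000 * 0.4307 ≈ 6.2879
95% CI: 79.1980 ± 12.3243 ≈ (66.8737, 91.5223)

[66.87, 91.52]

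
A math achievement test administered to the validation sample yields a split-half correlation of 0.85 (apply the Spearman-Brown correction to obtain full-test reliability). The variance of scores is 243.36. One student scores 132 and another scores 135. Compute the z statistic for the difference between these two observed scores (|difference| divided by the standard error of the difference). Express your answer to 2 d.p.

SD = √243.36 = 15.60000
Spearman-Brown: r = 2(0.85) / (1 + 0.85) = 1.70000 / 1.85000 ≈ 0.91892
The standard error of measurement is 15.60000·√(1 − 0.91892) ≈ 15.60000·0.28475 ≈ 4.44206.
Standard error of the difference = 4.44206·√2 ≈ 6.28202
z = 3 / 6.28202 ≈ 0.47755

0.48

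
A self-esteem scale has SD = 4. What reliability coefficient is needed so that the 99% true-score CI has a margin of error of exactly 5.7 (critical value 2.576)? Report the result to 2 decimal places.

0.69

Required SEM = 5.7 / 2.576 ≃ 2.2127
Required reliability = 1 − (SEM/SD)² = 1 − 0.3060 ≃ 0.6940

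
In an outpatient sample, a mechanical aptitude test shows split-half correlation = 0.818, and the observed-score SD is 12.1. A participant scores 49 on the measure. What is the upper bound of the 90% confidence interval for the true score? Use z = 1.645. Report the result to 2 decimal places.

55.30

r_full = 2·0.818 / (1 + 0.818) ≈ 0.8999
SEM = 12.1000 * √(1 − 0.8999) = 12.1000 * √0.1001 ≈ 12.1000 * 0.3164 ≈ 3.8285
1.645 * SEM ≈ 6.2978
Upper limit = 49 + 6.2978 ≈ 55.2978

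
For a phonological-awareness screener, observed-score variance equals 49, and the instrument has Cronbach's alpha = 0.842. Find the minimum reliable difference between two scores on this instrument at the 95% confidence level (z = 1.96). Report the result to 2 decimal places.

SD = √49 = 7.000
SEM = 7.000 * √(1 − 0.842) = 7.000 * √0.158 ≈ 7.000 * 0.397 ≈ 2.782
SE_diff = SEM * √2 ≈ 2.782 * 1.414 ≈ 3.935
Minimum reliable difference = 1.96 * SE_diff ≈ 1.96 * 3.935 ≈ 7.713

7.71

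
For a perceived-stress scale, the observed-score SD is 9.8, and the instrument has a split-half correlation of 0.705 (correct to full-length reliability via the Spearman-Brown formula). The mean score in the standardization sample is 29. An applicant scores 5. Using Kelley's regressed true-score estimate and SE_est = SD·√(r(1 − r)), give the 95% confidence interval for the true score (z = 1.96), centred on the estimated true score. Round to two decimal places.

[1.89, 16.42]

Spearman-Brown: r = 2(0.705) / (1 + 0.705) = 1.410 / 1.705 ≈ 0.827
T̂ = 0.827(5) + 0.173(29) ≈ 9.152
SE_est = SD * √(r(1 − r)) = 9.800 * √0.143 ≈ 9.800 * 0.378 ≈ 3.707
CI = 9.152 ± 1.96 * 3.707 → [1.887, 16.418]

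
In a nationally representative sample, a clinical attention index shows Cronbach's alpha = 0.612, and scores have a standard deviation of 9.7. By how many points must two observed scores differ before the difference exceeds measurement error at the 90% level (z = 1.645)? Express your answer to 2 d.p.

SEM = 9.70000 × √(1 − 0.61200) = 9.70000 × √0.38800 ≃ 9.70000 × 0.62290 ≃ 6.04210
SE_diff = √2 × SEM ≃ 8.54481
Minimum reliable difference = 1.645 × SE_diff ≃ 1.645 × 8.54481 ≃ 14.05622

14.06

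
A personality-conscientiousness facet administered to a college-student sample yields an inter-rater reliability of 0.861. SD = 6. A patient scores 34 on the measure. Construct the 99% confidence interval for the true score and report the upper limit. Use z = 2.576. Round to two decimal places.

SEM = 6.00000*√(1 − 0.86100) ≈ 2.23696
Margin = 2.576 * 2.23696 ≈ 5.76241
Upper limit = 34 + 5.76241 ≈ 39.76241

39.76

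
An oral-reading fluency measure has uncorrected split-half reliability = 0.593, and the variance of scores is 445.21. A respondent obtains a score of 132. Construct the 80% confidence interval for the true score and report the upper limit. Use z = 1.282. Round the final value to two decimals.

σ = 445.21^(1/2) = 21.1000
Full-length reliability (Spearman-Brown) = 2(0.593)/(1+0.593) ≈ 0.7445
SEM = 21.1000 × √(1 − 0.7445) = 21.1000 × √0.2555 ≈ 21.1000 × 0.5055 ≈ 10.6653
1.282 × SEM ≈ 13.6729
Upper bound: 132 + 13.6729 = 145.6729

145.67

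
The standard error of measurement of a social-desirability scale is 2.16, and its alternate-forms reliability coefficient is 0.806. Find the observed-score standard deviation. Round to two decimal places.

4.90

SD = 2.16 / √(1 − 0.806) ≈ 4.90403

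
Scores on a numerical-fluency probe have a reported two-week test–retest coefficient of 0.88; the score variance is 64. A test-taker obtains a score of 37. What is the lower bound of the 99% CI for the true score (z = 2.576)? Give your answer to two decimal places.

29.86

SD = √64 = 8.0000
SEM = 8.0000 × √(1 − 0.8800) = 8.0000 × √0.1200 ≈ 8.0000 × 0.3464 ≈ 2.7713
2.576 × SEM ≈ 7.1388
Lower bound: 37 − 7.1388 = 29.8612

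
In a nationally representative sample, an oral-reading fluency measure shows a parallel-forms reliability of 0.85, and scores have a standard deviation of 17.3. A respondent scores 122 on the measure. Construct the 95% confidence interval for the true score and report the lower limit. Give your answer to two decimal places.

SEM = 17.300 · √(1 − 0.850) = 17.300 · √0.150 ≈ 17.300 · 0.387 ≈ 6.700
Half-width = 1.96·6.700 ≈ 13.133
Lower bound: 122 − 13.133 = 108.867

108.87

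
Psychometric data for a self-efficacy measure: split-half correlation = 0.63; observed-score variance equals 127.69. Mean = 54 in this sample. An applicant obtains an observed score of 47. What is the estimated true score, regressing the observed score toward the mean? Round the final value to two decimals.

r_full = 2·0.63 / (1 + 0.63) ≈ 0.7730
T̂ = r·X + (1 − r)·M = 0.7730*47 + 0.2270*54 ≈ 36.3313 + 12.2577 ≈ 48.5890

48.59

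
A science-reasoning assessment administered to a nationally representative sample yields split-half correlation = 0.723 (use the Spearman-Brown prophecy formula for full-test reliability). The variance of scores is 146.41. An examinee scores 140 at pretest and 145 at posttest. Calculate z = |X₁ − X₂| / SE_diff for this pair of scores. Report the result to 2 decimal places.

0.73

σ = 146.41^(1/2) = 12.100
Spearman-Brown: r = 2(0.723) / (1 + 0.723) = 1.446 / 1.723 ≃ 0.839
SEM = 12.100 * √(1 − 0.839) = 12.100 * √0.161 ≃ 12.100 * 0.401 ≃ 4.852
Standard error of the difference = 4.852·√2 ≃ 6.861
z = |140 − 145| / 6.861 = 5 / 6.861 ≃ 0.729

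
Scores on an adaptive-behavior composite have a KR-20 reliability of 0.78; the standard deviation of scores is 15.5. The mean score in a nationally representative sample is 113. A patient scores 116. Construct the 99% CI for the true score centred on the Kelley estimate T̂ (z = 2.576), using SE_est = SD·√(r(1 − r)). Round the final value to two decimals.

[98.80, 131.88]

Estimated true score = 0.780·116 + (1 − 0.780)·113 ≈ 115.340
SE_est = 15.500·√[r(1 − r)] ≈ 6.421
99% CI: 115.340 ± 16.540 ≈ (98.800, 131.880)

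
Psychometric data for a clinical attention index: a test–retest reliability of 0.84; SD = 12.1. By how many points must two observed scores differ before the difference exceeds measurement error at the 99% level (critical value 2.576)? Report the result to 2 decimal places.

17.63

SEM = 12.100 × √(1 − 0.840) = 12.100 × √0.160 ≈ 12.100 × 0.400 ≈ 4.840
SE_diff = √2 × SEM ≈ 6.845
Smallest detectable difference = 2.576×6.845 ≈ 17.632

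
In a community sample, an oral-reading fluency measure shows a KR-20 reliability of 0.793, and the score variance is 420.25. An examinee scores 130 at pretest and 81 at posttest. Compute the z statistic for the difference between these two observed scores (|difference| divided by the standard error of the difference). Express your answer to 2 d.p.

3.71

σ = 420.25^(1/2) = 20.5000
The standard error of measurement is 20.5000·√(1 − 0.7930) ≃ 20.5000·0.4550 ≃ 9.3269.
SE_diff = √2 · SEM ≃ 13.1903
z = 49 / 13.1903 ≃ 3.7149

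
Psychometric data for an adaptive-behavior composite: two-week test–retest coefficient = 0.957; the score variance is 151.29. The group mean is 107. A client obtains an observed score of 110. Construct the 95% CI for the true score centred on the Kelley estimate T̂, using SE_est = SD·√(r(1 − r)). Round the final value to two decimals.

[104.98, 114.76]

SD = √151.29 = 12.300
T̂ = 0.957(110) + 0.043(107) ≈ 109.871
SE_est = 12.300×√(0.957×0.043) ≈ 2.495
CI = 109.871 ± 1.96 × 2.495 → [104.981, 114.761]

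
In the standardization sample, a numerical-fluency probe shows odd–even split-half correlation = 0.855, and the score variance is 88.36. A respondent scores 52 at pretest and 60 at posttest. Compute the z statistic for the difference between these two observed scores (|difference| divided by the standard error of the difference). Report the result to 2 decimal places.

SD = √88.36 = 9.40000
Full-length reliability (Spearman-Brown) = 2(0.855)/(1+0.855) ≃ 0.92183
SEM = 9.40000×√(1 − 0.92183) ≃ 2.62809
SE_diff = √2 × SEM ≃ 3.71668
z = 8 / 3.71668 ≃ 2.15246

2.15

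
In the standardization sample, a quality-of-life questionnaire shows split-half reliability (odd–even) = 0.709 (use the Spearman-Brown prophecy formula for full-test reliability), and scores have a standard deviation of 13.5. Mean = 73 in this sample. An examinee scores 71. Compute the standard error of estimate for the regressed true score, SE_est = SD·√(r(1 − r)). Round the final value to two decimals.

5.07

r_full = 2·0.709 / (1 + 0.709) ≃ 0.830
SE_est = SD · √(r(1 − r)) = 13.500 · √0.141 ≃ 13.500 · 0.376 ≃ 5.074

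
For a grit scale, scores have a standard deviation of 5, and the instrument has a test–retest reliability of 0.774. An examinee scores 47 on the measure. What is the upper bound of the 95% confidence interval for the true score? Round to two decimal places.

The standard error of measurement is 5.00000*√(1 − 0.77400) ≈ 5.00000*0.47539 ≈ 2.37697.
1.96 * SEM ≈ 4.65887
Upper bound: 47 + 4.65887 = 51.65887

51.66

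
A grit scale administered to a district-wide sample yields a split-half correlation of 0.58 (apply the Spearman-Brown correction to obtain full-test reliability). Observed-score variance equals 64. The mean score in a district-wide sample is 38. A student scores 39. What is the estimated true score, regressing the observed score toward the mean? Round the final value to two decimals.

38.73

r_full = 2·0.58 / (1 + 0.58) ≈ 0.7342
T̂ = r·X + (1 − r)·M = 0.7342*39 + 0.2658*38 ≈ 28.6329 + 10.1013 ≈ 38.7342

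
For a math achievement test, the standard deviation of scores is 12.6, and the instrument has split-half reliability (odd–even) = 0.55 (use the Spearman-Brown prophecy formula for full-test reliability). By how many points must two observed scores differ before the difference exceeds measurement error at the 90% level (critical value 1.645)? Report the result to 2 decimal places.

15.79

Spearman-Brown: r = 2(0.55) / (1 + 0.55) = 1.1000 / 1.5500 ≈ 0.7097
SEM = 12.6000 × √(1 − 0.7097) = 12.6000 × √0.2903 ≈ 12.6000 × 0.5388 ≈ 6.7891
SE_diff = SEM × √2 ≈ 6.7891 × 1.4142 ≈ 9.6012
Minimum reliable difference = 1.645 × SE_diff ≈ 1.645 × 9.6012 ≈ 15.7940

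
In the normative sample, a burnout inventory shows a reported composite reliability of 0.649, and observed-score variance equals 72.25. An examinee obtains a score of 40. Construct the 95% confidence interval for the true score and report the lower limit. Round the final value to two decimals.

SD = √72.25 ≃ 8.5000
SEM = 8.5000 · √(1 − 0.6490) = 8.5000 · √0.3510 ≃ 8.5000 · 0.5925 ≃ 5.0358
Half-width = 1.96·5.0358 ≃ 9.8703
Lower bound: 40 − 9.8703 = 30.1297

30.13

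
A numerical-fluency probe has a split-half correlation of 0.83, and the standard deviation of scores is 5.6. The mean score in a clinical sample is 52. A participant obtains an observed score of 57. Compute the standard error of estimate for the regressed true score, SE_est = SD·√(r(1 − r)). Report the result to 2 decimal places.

r_full = 2·0.83 / (1 + 0.83) ≈ 0.90710
SE_est = 5.60000·√[r(1 − r)] ≈ 1.62561

1.63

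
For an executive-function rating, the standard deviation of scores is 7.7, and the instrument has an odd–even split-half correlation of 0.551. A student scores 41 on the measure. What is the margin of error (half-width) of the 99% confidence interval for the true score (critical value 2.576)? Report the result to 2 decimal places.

Full-length reliability (Spearman-Brown) = 2(0.551)/(1+0.551) ≈ 0.7105
SEM = 7.7000 · √(1 − 0.7105) = 7.7000 · √0.2895 ≈ 7.7000 · 0.5380 ≈ 4.1429
Margin = 2.576 · 4.1429 ≈ 10.6722

10.67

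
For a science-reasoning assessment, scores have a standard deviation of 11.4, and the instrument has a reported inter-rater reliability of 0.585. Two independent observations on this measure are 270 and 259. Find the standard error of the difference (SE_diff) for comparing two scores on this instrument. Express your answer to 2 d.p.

10.39

SEM = 11.400 × √(1 − 0.585) = 11.400 × √0.415 ≈ 11.400 × 0.644 ≈ 7.344
SE_diff = √2 × SEM ≈ 10.386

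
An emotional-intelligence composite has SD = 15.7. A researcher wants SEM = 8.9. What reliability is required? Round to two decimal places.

r = 1 − (SEM / SD)² = 1 − (8.900 / 15.7)² ≈ 1 − 0.321 ≈ 0.679

0.68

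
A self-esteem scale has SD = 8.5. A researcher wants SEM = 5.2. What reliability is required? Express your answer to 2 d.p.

0.63

r = 1 − (5.2000/8.5)² ≈ 1 − 0.3743 ≈ 0.6257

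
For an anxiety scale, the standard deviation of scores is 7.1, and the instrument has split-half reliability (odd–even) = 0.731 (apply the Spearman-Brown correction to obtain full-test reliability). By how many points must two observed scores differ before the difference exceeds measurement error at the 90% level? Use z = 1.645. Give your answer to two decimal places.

6.51

Full-length reliability (Spearman-Brown) = 2(0.731)/(1+0.731) ≈ 0.8446
The standard error of measurement is 7.1000·√(1 − 0.8446) ≈ 7.1000·0.3942 ≈ 2.7989.
Standard error of the difference = 2.7989·√2 ≈ 3.9582
Smallest detectable difference = 1.645·3.9582 ≈ 6.5113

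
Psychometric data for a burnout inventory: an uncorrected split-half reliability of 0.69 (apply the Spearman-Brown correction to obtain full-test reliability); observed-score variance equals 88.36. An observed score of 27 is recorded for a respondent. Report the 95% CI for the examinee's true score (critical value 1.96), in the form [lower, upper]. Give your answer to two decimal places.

[19.11, 34.89]

SD = √88.36 = 9.400
Spearman-Brown: r = 2(0.69) / (1 + 0.69) = 1.380 / 1.690 ≈ 0.817
The standard error of measurement is 9.400×√(1 − 0.817) ≈ 9.400×0.428 ≈ 4.026.
Half-width = 1.96×4.026 ≈ 7.891
95% CI: 27 ± 7.891 = [19.109, 34.891]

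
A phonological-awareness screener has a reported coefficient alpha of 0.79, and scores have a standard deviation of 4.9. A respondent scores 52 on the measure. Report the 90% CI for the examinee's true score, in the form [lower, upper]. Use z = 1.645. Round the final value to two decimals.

[48.31, 55.69]

SEM = 4.9000·√(1 − 0.7900) ≃ 2.2455
Margin = 1.645 · 2.2455 ≃ 3.6938
90% CI: 52 ± 3.6938 = [48.3062, 55.6938]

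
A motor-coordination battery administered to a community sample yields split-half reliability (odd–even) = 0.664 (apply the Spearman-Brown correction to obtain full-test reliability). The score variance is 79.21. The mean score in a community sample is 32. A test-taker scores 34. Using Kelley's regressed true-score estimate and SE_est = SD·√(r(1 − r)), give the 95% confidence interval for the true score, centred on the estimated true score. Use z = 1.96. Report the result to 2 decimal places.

SD = √79.21 ≃ 8.9000
r_full = 2·0.664 / (1 + 0.664) ≃ 0.7981
T̂ = r·X + (1 − r)·M = 0.7981*34 + 0.2019*32 ≃ 27.1346 + 6.4615 ≃ 33.5962
SE_est = SD * √(r(1 − r)) = 8.9000 * √0.1612 ≃ 8.9000 * 0.4014 ≃ 3.5728
95% CI: 33.5962 ± 7.0026 ≃ (26.5935, 40.5988)

[26.59, 40.60]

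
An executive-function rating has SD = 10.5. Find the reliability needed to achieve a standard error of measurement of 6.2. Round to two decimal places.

0.65

r = 1 − (6.2000/10.5)² ≃ 1 − 0.3487 ≃ 0.6513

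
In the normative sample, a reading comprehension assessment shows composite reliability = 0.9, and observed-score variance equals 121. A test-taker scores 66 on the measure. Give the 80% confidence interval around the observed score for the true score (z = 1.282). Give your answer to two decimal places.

[61.54, 70.46]

SD = √121 ≈ 11.00000
The standard error of measurement is 11.00000·√(1 − 0.90000) ≈ 11.00000·0.31623 ≈ 3.47851.
Half-width = 1.282·3.47851 ≈ 4.45944
80% CI: 66 ± 4.45944 = [61.54056, 70.45944]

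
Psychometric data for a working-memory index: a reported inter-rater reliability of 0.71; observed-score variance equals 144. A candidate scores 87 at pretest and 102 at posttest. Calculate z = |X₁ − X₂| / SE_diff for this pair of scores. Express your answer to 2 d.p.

SD = √144 ≃ 12.000
SEM = 12.000 · √(1 − 0.710) = 12.000 · √0.290 ≃ 12.000 · 0.539 ≃ 6.462
SE_diff = SEM · √2 ≃ 6.462 · 1.414 ≃ 9.139
z = 15 / 9.139 ≃ 1.641

1.64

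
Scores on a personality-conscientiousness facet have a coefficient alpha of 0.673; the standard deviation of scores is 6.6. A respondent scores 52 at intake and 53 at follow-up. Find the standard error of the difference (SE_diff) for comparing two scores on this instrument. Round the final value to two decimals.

5.34

The standard error of measurement is 6.60000·√(1 − 0.67300) ≈ 6.60000·0.57184 ≈ 3.77414.
SE_diff = SEM · √2 ≈ 3.77414 · 1.41421 ≈ 5.33744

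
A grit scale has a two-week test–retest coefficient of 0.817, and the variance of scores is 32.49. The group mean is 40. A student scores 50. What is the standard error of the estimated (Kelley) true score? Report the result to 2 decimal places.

SD = √32.49 ≃ 5.7000
SE_est = SD · √(r(1 − r)) = 5.7000 · √0.1495 ≃ 5.7000 · 0.3867 ≃ 2.2040

2.20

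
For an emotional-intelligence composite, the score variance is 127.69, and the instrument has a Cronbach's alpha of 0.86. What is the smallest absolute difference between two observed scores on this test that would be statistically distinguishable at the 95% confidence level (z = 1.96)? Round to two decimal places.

SD = √127.69 ≃ 11.300
The standard error of measurement is 11.300×√(1 − 0.860) ≃ 11.300×0.374 ≃ 4.228.
SE_diff = √2 × SEM ≃ 5.979
Minimum reliable difference = 1.96 × SE_diff ≃ 1.96 × 5.979 ≃ 11.720

11.72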